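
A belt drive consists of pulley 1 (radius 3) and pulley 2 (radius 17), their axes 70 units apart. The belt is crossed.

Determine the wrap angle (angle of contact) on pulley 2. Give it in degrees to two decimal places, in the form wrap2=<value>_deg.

crossed belt: β = asin((r1+r2)/C) = asin(20/70) = 16.6015°
wrap1 = wrap2 = π + 2β = 213.2031°

wrap2=213.20_deg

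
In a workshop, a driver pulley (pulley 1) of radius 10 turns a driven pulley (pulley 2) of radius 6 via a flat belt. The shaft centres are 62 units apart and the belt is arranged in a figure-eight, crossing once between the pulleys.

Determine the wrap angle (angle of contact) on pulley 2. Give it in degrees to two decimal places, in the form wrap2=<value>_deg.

wrap2=209.91_deg

crossed belt: β = asin((r1+r2)/C) = asin(16/62) = 14.9552°
wrap1 = wrap2 = π + 2β = 209.9105°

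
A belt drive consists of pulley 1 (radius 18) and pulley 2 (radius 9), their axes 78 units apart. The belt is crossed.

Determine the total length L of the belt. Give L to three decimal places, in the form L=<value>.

crossed belt: β = asin((r1+r2)/C) = asin(27/78) = 20.2522°
wrap1 = wrap2 = π + 2β = 220.5045°
tangent length = C·cosβ = 73.1779
L = (r1+r2)·wrap + 2·C·cosβ = 27·3.8485 + 2·73.1779 = 250.2660

L=250.266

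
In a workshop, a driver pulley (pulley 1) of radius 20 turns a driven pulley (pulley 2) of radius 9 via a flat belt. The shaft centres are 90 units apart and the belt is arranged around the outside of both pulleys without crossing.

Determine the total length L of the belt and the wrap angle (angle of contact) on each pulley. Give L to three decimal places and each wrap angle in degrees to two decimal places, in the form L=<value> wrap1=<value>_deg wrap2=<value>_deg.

L=272.452 wrap1=194.04_deg wrap2=165.96_deg

open belt: β = asin((r2−r1)/C) = asin(-11/90) = -7.0204°
wrap1 = π − 2β = 194.0407°
wrap2 = π + 2β = 165.9593°
tangent length = C·cosβ = 89.3252
L = r1·wrap1 + r2·wrap2 + 2·C·cosβ = 20·3.3866 + 9·2.8965 + 2·89.3252 = 272.4523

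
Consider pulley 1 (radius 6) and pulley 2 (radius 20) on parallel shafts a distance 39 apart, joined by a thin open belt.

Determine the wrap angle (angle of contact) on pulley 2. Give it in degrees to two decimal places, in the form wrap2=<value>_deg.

wrap2=222.07_deg

open belt: β = asin((r2−r1)/C) = asin(14/39) = 21.0372°
wrap1 = π − 2β = 137.9256°
wrap2 = π + 2β = 222.0744°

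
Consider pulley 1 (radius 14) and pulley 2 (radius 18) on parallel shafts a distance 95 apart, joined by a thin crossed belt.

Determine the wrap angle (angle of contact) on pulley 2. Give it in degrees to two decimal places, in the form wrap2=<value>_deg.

wrap2=219.37_deg

crossed belt: β = asin((r1+r2)/C) = asin(32/95) = 19.6846°
wrap1 = wrap2 = π + 2β = 219.3692°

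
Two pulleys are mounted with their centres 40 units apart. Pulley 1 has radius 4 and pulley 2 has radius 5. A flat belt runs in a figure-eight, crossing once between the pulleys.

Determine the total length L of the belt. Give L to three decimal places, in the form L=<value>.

L=110.308

crossed belt: β = asin((r1+r2)/C) = asin(9/40) = 13.0029°
wrap1 = wrap2 = π + 2β = 206.0058°
tangent length = C·cosβ = 38.9744
L = (r1+r2)·wrap + 2·C·cosβ = 9·3.5955 + 2·38.9744 = 110.3080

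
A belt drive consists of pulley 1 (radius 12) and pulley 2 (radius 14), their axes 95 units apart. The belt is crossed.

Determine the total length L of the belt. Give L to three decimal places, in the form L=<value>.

L=278.843

crossed belt: β = asin((r1+r2)/C) = asin(26/95) = 15.8836°
wrap1 = wrap2 = π + 2β = 211.7672°
tangent length = C·cosβ = 91.3729
L = (r1+r2)·wrap + 2·C·cosβ = 26·3.6960 + 2·91.3729 = 278.8426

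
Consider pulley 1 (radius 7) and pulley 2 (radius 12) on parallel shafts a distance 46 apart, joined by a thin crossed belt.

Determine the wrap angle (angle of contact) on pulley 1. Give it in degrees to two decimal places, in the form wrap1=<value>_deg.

wrap1=228.79_deg

crossed belt: β = asin((r1+r2)/C) = asin(19/46) = 24.3962°
wrap1 = wrap2 = π + 2β = 228.7923°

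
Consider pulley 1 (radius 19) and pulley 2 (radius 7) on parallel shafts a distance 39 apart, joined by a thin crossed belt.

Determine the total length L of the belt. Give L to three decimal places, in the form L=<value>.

crossed belt: β = asin((r1+r2)/C) = asin(26/39) = 41.8103°
wrap1 = wrap2 = π + 2β = 263.6206°
tangent length = C·cosβ = 29.0689
L = (r1+r2)·wrap + 2·C·cosβ = 26·4.6010 + 2·29.0689 = 177.7650

L=177.765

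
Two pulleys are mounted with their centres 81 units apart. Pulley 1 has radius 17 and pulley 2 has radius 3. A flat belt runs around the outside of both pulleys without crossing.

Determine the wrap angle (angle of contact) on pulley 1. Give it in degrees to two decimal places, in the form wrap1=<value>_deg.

open belt: β = asin((r2−r1)/C) = asin(-14/81) = -9.9530°
wrap1 = π − 2β = 199.9059°
wrap2 = π + 2β = 160.0941°

wrap1=199.91_deg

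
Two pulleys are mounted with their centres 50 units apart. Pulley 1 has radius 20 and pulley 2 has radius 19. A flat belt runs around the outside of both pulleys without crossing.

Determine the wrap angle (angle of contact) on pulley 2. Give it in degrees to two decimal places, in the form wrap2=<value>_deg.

wrap2=177.71_deg

open belt: β = asin((r2−r1)/C) = asin(-1/50) = -1.1460°
wrap1 = π − 2β = 182.2920°
wrap2 = π + 2β = 177.7080°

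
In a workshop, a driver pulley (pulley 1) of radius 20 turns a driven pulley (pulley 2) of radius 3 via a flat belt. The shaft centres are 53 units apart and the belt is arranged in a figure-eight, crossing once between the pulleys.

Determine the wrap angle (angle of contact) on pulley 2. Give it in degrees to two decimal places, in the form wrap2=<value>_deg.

crossed belt: β = asin((r1+r2)/C) = asin(23/53) = 25.7193°
wrap1 = wrap2 = π + 2β = 231.4386°

wrap2=231.44_deg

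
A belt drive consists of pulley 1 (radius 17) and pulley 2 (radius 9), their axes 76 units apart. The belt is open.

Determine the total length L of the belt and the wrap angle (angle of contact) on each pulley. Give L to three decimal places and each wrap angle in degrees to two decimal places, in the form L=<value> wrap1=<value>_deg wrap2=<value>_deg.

L=234.524 wrap1=192.08_deg wrap2=167.92_deg

open belt: β = asin((r2−r1)/C) = asin(-8/76) = -6.0423°
wrap1 = π − 2β = 192.0847°
wrap2 = π + 2β = 167.9153°
tangent length = C·cosβ = 75.5778
L = r1·wrap1 + r2·wrap2 + 2·C·cosβ = 17·3.3525 + 9·2.9307 + 2·75.5778 = 234.5243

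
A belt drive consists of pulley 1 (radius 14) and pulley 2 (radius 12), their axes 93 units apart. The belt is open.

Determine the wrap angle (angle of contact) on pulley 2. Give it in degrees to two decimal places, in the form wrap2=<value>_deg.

wrap2=177.54_deg

open belt: β = asin((r2−r1)/C) = asin(-2/93) = -1.2323°
wrap1 = π − 2β = 182.4645°
wrap2 = π + 2β = 177.5355°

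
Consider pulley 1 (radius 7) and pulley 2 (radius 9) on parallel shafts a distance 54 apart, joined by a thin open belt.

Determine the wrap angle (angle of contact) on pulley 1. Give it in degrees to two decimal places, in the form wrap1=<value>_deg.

wrap1=175.75_deg

open belt: β = asin((r2−r1)/C) = asin(2/54) = 2.1226°
wrap1 = π − 2β = 175.7549°
wrap2 = π + 2β = 184.2451°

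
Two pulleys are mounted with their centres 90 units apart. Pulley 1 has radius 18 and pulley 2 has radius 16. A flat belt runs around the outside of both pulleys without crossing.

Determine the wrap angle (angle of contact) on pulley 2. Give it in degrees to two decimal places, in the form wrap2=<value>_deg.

wrap2=177.45_deg

open belt: β = asin((r2−r1)/C) = asin(-2/90) = -1.2733°
wrap1 = π − 2β = 182.5467°
wrap2 = π + 2β = 177.4533°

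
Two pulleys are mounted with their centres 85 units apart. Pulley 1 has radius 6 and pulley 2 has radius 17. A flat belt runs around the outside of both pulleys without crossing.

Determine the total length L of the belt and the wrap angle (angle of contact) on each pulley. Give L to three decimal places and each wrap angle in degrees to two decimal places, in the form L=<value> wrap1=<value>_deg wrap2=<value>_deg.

open belt: β = asin((r2−r1)/C) = asin(11/85) = 7.4356°
wrap1 = π − 2β = 165.1288°
wrap2 = π + 2β = 194.8712°
tangent length = C·cosβ = 84.2852
L = r1·wrap1 + r2·wrap2 + 2·C·cosβ = 6·2.8820 + 17·3.4011 + 2·84.2852 = 243.6822

L=243.682 wrap1=165.13_deg wrap2=194.87_deg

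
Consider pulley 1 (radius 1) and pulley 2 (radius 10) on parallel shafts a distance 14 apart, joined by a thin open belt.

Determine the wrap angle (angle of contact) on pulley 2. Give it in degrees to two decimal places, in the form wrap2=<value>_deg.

wrap2=260.01_deg

open belt: β = asin((r2−r1)/C) = asin(9/14) = 40.0052°
wrap1 = π − 2β = 99.9896°
wrap2 = π + 2β = 260.0104°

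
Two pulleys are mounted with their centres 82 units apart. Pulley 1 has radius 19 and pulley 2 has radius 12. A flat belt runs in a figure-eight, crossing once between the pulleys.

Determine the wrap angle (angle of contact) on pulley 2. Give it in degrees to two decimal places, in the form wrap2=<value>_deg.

wrap2=224.43_deg

crossed belt: β = asin((r1+r2)/C) = asin(31/82) = 22.2129°
wrap1 = wrap2 = π + 2β = 224.4257°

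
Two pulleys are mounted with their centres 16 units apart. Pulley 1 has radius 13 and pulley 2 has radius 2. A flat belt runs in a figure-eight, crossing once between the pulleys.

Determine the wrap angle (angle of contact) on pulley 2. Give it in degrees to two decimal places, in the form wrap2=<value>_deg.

wrap2=319.27_deg

crossed belt: β = asin((r1+r2)/C) = asin(15/16) = 69.6359°
wrap1 = wrap2 = π + 2β = 319.2717°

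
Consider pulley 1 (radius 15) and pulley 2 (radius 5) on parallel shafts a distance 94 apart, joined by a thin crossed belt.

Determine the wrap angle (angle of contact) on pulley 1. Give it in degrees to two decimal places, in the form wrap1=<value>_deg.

crossed belt: β = asin((r1+r2)/C) = asin(20/94) = 12.2845°
wrap1 = wrap2 = π + 2β = 204.5690°

wrap1=204.57_deg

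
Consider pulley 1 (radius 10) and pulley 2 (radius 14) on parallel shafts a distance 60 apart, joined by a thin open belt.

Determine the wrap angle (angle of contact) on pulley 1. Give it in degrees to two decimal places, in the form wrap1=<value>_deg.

wrap1=172.35_deg

open belt: β = asin((r2−r1)/C) = asin(4/60) = 3.8226°
wrap1 = π − 2β = 172.3549°
wrap2 = π + 2β = 187.6451°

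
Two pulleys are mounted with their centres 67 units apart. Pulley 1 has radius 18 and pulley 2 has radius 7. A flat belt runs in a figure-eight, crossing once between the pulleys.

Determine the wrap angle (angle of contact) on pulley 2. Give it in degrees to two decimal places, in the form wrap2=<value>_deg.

crossed belt: β = asin((r1+r2)/C) = asin(25/67) = 21.9090°
wrap1 = wrap2 = π + 2β = 223.8181°

wrap2=223.82_deg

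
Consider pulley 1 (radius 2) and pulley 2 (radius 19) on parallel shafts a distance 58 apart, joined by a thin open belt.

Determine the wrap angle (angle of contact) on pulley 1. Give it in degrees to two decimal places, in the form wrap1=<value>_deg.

wrap1=145.91_deg

open belt: β = asin((r2−r1)/C) = asin(17/58) = 17.0438°
wrap1 = π − 2β = 145.9123°
wrap2 = π + 2β = 214.0877°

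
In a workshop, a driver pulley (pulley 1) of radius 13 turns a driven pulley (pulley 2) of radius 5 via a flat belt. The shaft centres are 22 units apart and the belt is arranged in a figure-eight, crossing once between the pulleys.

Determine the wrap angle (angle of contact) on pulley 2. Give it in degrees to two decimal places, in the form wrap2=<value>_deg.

crossed belt: β = asin((r1+r2)/C) = asin(18/22) = 54.9032°
wrap1 = wrap2 = π + 2β = 289.8064°

wrap2=289.81_deg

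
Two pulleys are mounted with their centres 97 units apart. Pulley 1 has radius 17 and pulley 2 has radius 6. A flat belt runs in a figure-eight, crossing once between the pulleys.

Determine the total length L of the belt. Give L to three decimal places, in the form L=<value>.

L=271.736

crossed belt: β = asin((r1+r2)/C) = asin(23/97) = 13.7162°
wrap1 = wrap2 = π + 2β = 207.4325°
tangent length = C·cosβ = 94.2338
L = (r1+r2)·wrap + 2·C·cosβ = 23·3.6204 + 2·94.2338 = 271.7362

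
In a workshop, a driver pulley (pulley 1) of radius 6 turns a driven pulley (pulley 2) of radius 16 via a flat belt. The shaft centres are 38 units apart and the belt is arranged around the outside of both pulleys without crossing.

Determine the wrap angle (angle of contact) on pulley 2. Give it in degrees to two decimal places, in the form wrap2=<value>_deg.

wrap2=210.52_deg

open belt: β = asin((r2−r1)/C) = asin(10/38) = 15.2575°
wrap1 = π − 2β = 149.4850°
wrap2 = π + 2β = 210.5150°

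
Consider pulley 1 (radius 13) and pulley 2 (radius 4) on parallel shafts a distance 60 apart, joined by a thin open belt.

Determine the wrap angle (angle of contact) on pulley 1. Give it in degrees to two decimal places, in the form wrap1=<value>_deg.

wrap1=197.25_deg

open belt: β = asin((r2−r1)/C) = asin(-9/60) = -8.6269°
wrap1 = π − 2β = 197.2539°
wrap2 = π + 2β = 162.7461°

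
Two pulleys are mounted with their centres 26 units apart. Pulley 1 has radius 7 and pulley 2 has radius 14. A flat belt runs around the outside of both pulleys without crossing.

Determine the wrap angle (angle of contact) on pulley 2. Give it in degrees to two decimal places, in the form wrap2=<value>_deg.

wrap2=211.24_deg

open belt: β = asin((r2−r1)/C) = asin(7/26) = 15.6185°
wrap1 = π − 2β = 148.7630°
wrap2 = π + 2β = 211.2370°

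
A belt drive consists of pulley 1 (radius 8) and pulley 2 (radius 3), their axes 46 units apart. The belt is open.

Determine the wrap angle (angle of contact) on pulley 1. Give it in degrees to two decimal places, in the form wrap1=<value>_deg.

wrap1=192.48_deg

open belt: β = asin((r2−r1)/C) = asin(-5/46) = -6.2401°
wrap1 = π − 2β = 192.4803°
wrap2 = π + 2β = 167.5197°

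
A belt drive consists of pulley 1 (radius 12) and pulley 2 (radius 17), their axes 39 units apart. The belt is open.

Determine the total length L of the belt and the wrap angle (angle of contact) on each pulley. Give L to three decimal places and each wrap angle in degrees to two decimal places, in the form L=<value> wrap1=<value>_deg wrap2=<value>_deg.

open belt: β = asin((r2−r1)/C) = asin(5/39) = 7.3659°
wrap1 = π − 2β = 165.2682°
wrap2 = π + 2β = 194.7318°
tangent length = C·cosβ = 38.6782
L = r1·wrap1 + r2·wrap2 + 2·C·cosβ = 12·2.8845 + 17·3.3987 + 2·38.6782 = 169.7481

L=169.748 wrap1=165.27_deg wrap2=194.73_deg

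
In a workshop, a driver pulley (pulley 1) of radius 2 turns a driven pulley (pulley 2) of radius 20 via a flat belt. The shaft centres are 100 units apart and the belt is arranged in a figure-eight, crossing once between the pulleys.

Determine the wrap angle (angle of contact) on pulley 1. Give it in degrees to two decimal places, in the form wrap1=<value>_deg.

crossed belt: β = asin((r1+r2)/C) = asin(22/100) = 12.7090°
wrap1 = wrap2 = π + 2β = 205.4181°

wrap1=205.42_deg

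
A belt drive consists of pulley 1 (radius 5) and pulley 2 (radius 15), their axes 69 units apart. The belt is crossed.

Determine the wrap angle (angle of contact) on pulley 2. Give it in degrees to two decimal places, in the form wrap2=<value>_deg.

wrap2=213.70_deg

crossed belt: β = asin((r1+r2)/C) = asin(20/69) = 16.8493°
wrap1 = wrap2 = π + 2β = 213.6986°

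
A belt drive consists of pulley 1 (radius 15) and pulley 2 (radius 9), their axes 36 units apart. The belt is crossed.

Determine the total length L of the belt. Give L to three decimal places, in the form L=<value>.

crossed belt: β = asin((r1+r2)/C) = asin(24/36) = 41.8103°
wrap1 = wrap2 = π + 2β = 263.6206°
tangent length = C·cosβ = 26.8328
L = (r1+r2)·wrap + 2·C·cosβ = 24·4.6010 + 2·26.8328 = 164.0908

L=164.091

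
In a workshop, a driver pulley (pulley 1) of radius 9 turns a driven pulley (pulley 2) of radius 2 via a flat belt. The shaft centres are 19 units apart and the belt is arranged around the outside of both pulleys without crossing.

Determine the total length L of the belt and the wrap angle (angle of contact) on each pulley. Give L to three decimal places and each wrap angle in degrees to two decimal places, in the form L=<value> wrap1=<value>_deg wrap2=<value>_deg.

L=75.167 wrap1=223.24_deg wrap2=136.76_deg

open belt: β = asin((r2−r1)/C) = asin(-7/19) = -21.6183°
wrap1 = π − 2β = 223.2365°
wrap2 = π + 2β = 136.7635°
tangent length = C·cosβ = 17.6635
L = r1·wrap1 + r2·wrap2 + 2·C·cosβ = 9·3.8962 + 2·2.3870 + 2·17.6635 = 75.1669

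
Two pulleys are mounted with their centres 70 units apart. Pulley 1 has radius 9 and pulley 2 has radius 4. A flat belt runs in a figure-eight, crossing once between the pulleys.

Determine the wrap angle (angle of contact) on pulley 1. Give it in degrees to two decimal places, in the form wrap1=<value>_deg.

wrap1=201.41_deg

crossed belt: β = asin((r1+r2)/C) = asin(13/70) = 10.7028°
wrap1 = wrap2 = π + 2β = 201.4056°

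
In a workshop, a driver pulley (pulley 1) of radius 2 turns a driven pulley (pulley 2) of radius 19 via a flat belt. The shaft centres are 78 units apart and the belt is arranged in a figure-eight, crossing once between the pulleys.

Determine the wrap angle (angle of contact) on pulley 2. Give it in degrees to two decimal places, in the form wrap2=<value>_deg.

wrap2=211.24_deg

crossed belt: β = asin((r1+r2)/C) = asin(21/78) = 15.6185°
wrap1 = wrap2 = π + 2β = 211.2370°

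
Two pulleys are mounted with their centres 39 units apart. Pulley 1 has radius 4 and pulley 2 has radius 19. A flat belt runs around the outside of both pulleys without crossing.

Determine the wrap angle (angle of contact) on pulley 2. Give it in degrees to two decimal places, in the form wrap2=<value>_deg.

open belt: β = asin((r2−r1)/C) = asin(15/39) = 22.6199°
wrap1 = π − 2β = 134.7603°
wrap2 = π + 2β = 225.2397°

wrap2=225.24_deg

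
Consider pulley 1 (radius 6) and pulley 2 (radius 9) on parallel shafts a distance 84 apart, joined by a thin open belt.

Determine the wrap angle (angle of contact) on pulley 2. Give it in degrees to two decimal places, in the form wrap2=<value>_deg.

wrap2=184.09_deg

open belt: β = asin((r2−r1)/C) = asin(3/84) = 2.0467°
wrap1 = π − 2β = 175.9066°
wrap2 = π + 2β = 184.0934°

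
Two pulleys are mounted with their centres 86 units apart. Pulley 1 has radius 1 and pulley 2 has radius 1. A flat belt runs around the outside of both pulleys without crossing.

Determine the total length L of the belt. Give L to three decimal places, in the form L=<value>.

L=178.283

open belt: β = asin((r2−r1)/C) = asin(0/86) = 0.0000°
wrap1 = π − 2β = 180.0000°
wrap2 = π + 2β = 180.0000°
tangent length = C·cosβ = 86.0000
L = r1·wrap1 + r2·wrap2 + 2·C·cosβ = 1·3.1416 + 1·3.1416 + 2·86.0000 = 178.2832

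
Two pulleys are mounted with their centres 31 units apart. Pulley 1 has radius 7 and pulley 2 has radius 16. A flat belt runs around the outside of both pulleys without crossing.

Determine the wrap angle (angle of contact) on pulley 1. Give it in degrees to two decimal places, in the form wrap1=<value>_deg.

wrap1=146.25_deg

open belt: β = asin((r2−r1)/C) = asin(9/31) = 16.8773°
wrap1 = π − 2β = 146.2455°
wrap2 = π + 2β = 213.7545°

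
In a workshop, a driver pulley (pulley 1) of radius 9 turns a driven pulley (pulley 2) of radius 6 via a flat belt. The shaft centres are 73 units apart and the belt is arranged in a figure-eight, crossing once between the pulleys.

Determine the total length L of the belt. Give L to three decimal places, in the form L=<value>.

L=196.217

crossed belt: β = asin((r1+r2)/C) = asin(15/73) = 11.8576°
wrap1 = wrap2 = π + 2β = 203.7151°
tangent length = C·cosβ = 71.4423
L = (r1+r2)·wrap + 2·C·cosβ = 15·3.5555 + 2·71.4423 = 196.2171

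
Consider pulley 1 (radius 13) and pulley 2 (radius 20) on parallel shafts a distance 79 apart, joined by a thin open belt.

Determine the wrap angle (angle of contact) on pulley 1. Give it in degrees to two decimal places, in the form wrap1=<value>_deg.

wrap1=169.83_deg

open belt: β = asin((r2−r1)/C) = asin(7/79) = 5.0835°
wrap1 = π − 2β = 169.8330°
wrap2 = π + 2β = 190.1670°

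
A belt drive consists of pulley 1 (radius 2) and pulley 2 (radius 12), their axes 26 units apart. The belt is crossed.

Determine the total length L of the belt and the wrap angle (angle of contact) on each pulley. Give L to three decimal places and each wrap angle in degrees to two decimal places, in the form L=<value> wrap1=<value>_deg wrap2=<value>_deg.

crossed belt: β = asin((r1+r2)/C) = asin(14/26) = 32.5790°
wrap1 = wrap2 = π + 2β = 245.1579°
tangent length = C·cosβ = 21.9089
L = (r1+r2)·wrap + 2·C·cosβ = 14·4.2788 + 2·21.9089 = 103.7212

L=103.721 wrap1=245.16_deg wrap2=245.16_deg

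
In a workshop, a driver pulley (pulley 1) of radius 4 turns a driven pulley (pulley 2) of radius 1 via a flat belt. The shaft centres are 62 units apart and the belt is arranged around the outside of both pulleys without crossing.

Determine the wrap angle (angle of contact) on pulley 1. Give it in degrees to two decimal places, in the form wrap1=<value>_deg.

open belt: β = asin((r2−r1)/C) = asin(-3/62) = -2.7735°
wrap1 = π − 2β = 185.5469°
wrap2 = π + 2β = 174.4531°

wrap1=185.55_deg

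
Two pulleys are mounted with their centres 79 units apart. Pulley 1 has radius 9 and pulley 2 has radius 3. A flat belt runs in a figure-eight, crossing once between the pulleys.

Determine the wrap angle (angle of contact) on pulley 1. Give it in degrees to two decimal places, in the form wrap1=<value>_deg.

crossed belt: β = asin((r1+r2)/C) = asin(12/79) = 8.7370°
wrap1 = wrap2 = π + 2β = 197.4740°

wrap1=197.47_deg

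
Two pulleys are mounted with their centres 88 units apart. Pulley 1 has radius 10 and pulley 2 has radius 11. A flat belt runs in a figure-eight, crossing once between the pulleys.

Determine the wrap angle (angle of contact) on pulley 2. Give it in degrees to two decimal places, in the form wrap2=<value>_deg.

wrap2=207.61_deg

crossed belt: β = asin((r1+r2)/C) = asin(21/88) = 13.8061°
wrap1 = wrap2 = π + 2β = 207.6121°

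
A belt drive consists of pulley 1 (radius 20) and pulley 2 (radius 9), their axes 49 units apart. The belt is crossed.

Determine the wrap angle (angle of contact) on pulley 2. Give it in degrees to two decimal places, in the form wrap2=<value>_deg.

wrap2=252.57_deg

crossed belt: β = asin((r1+r2)/C) = asin(29/49) = 36.2875°
wrap1 = wrap2 = π + 2β = 252.5749°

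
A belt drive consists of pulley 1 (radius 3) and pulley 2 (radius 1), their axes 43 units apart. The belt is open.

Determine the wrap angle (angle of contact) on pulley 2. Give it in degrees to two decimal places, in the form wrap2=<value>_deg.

wrap2=174.67_deg

open belt: β = asin((r2−r1)/C) = asin(-2/43) = -2.6659°
wrap1 = π − 2β = 185.3318°
wrap2 = π + 2β = 174.6682°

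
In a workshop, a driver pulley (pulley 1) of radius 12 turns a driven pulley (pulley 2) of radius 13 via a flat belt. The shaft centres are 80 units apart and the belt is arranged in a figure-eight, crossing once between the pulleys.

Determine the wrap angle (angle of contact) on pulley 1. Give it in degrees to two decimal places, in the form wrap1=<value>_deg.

crossed belt: β = asin((r1+r2)/C) = asin(25/80) = 18.2100°
wrap1 = wrap2 = π + 2β = 216.4199°

wrap1=216.42_deg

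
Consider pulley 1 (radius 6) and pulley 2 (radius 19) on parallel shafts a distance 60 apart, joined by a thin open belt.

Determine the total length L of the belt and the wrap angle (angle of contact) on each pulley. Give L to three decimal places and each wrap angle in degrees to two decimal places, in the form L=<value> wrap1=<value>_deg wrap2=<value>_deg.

L=201.368 wrap1=154.97_deg wrap2=205.03_deg

open belt: β = asin((r2−r1)/C) = asin(13/60) = 12.5133°
wrap1 = π − 2β = 154.9733°
wrap2 = π + 2β = 205.0267°
tangent length = C·cosβ = 58.5747
L = r1·wrap1 + r2·wrap2 + 2·C·cosβ = 6·2.7048 + 19·3.5784 + 2·58.5747 = 201.3677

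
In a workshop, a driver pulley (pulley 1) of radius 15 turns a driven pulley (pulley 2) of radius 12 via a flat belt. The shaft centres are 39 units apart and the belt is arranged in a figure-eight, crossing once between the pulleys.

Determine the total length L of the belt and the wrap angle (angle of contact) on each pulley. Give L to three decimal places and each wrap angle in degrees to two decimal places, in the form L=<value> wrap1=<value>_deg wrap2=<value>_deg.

crossed belt: β = asin((r1+r2)/C) = asin(27/39) = 43.8131°
wrap1 = wrap2 = π + 2β = 267.6261°
tangent length = C·cosβ = 28.1425
L = (r1+r2)·wrap + 2·C·cosβ = 27·4.6710 + 2·28.1425 = 182.4008

L=182.401 wrap1=267.63_deg wrap2=267.63_deg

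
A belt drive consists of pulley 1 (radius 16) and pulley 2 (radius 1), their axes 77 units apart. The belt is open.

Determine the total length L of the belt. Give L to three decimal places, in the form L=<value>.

L=210.339

open belt: β = asin((r2−r1)/C) = asin(-15/77) = -11.2333°
wrap1 = π − 2β = 202.4667°
wrap2 = π + 2β = 157.5333°
tangent length = C·cosβ = 75.5248
L = r1·wrap1 + r2·wrap2 + 2·C·cosβ = 16·3.5337 + 1·2.7495 + 2·75.5248 = 210.3385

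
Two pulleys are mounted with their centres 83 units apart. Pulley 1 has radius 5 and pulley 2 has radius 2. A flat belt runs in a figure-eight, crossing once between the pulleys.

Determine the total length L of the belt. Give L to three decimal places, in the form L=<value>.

crossed belt: β = asin((r1+r2)/C) = asin(7/83) = 4.8379°
wrap1 = wrap2 = π + 2β = 189.6758°
tangent length = C·cosβ = 82.7043
L = (r1+r2)·wrap + 2·C·cosβ = 7·3.3105 + 2·82.7043 = 188.5819

L=188.582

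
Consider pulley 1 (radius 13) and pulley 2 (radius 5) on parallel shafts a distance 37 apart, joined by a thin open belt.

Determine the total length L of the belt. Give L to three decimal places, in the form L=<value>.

open belt: β = asin((r2−r1)/C) = asin(-8/37) = -12.4869°
wrap1 = π − 2β = 204.9738°
wrap2 = π + 2β = 155.0262°
tangent length = C·cosβ = 36.1248
L = r1·wrap1 + r2·wrap2 + 2·C·cosβ = 13·3.5775 + 5·2.7057 + 2·36.1248 = 132.2852

L=132.285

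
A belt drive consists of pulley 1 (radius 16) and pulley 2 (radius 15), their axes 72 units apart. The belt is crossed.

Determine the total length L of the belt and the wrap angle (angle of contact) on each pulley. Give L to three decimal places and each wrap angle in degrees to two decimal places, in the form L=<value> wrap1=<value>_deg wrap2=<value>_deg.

L=254.955 wrap1=231.01_deg wrap2=231.01_deg

crossed belt: β = asin((r1+r2)/C) = asin(31/72) = 25.5028°
wrap1 = wrap2 = π + 2β = 231.0056°
tangent length = C·cosβ = 64.9846
L = (r1+r2)·wrap + 2·C·cosβ = 31·4.0318 + 2·64.9846 = 254.9553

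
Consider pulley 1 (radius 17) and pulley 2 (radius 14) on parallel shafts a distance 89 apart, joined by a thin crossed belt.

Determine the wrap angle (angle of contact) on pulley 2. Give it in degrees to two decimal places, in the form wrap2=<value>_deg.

crossed belt: β = asin((r1+r2)/C) = asin(31/89) = 20.3843°
wrap1 = wrap2 = π + 2β = 220.7685°

wrap2=220.77_deg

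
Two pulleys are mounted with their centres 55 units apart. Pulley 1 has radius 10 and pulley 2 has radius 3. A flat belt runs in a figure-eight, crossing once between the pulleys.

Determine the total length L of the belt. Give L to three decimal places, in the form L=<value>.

L=153.928

crossed belt: β = asin((r1+r2)/C) = asin(13/55) = 13.6720°
wrap1 = wrap2 = π + 2β = 207.3440°
tangent length = C·cosβ = 53.4416
L = (r1+r2)·wrap + 2·C·cosβ = 13·3.6188 + 2·53.4416 = 153.9280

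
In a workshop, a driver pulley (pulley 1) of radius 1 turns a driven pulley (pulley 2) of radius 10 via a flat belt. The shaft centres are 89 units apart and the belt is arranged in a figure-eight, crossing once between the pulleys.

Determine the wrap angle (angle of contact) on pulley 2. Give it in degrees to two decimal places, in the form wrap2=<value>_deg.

crossed belt: β = asin((r1+r2)/C) = asin(11/89) = 7.0997°
wrap1 = wrap2 = π + 2β = 194.1993°

wrap2=194.20_deg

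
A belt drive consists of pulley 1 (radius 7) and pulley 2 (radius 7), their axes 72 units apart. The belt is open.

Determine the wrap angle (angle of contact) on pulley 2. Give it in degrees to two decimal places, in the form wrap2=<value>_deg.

wrap2=180.00_deg

open belt: β = asin((r2−r1)/C) = asin(0/72) = 0.0000°
wrap1 = π − 2β = 180.0000°
wrap2 = π + 2β = 180.0000°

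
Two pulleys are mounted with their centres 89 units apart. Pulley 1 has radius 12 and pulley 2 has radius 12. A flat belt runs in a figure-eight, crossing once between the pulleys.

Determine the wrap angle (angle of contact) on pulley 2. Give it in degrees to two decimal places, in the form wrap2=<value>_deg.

wrap2=211.29_deg

crossed belt: β = asin((r1+r2)/C) = asin(24/89) = 15.6442°
wrap1 = wrap2 = π + 2β = 211.2884°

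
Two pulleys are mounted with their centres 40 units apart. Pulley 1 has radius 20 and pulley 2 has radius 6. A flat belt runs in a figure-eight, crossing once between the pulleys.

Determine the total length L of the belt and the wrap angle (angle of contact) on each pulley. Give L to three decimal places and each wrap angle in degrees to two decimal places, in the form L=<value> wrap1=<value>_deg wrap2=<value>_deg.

crossed belt: β = asin((r1+r2)/C) = asin(26/40) = 40.5416°
wrap1 = wrap2 = π + 2β = 261.0832°
tangent length = C·cosβ = 30.3974
L = (r1+r2)·wrap + 2·C·cosβ = 26·4.5568 + 2·30.3974 = 179.2705

L=179.271 wrap1=261.08_deg wrap2=261.08_deg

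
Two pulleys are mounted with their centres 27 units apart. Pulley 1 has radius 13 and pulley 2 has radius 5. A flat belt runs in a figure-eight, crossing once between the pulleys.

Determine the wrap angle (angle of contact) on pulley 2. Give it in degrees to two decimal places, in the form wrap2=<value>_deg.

wrap2=263.62_deg

crossed belt: β = asin((r1+r2)/C) = asin(18/27) = 41.8103°
wrap1 = wrap2 = π + 2β = 263.6206°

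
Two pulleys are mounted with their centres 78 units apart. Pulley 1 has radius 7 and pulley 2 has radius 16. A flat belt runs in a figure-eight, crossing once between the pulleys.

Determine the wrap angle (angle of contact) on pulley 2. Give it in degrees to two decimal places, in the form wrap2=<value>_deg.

wrap2=214.30_deg

crossed belt: β = asin((r1+r2)/C) = asin(23/78) = 17.1498°
wrap1 = wrap2 = π + 2β = 214.2997°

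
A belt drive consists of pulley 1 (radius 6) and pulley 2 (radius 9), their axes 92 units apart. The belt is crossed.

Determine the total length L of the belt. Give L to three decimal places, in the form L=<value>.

L=233.575

crossed belt: β = asin((r1+r2)/C) = asin(15/92) = 9.3836°
wrap1 = wrap2 = π + 2β = 198.7672°
tangent length = C·cosβ = 90.7689
L = (r1+r2)·wrap + 2·C·cosβ = 15·3.4691 + 2·90.7689 = 233.5750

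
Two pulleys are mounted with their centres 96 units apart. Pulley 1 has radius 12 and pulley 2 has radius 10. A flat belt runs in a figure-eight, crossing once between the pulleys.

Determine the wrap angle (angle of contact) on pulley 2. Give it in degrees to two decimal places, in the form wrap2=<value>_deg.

wrap2=206.50_deg

crossed belt: β = asin((r1+r2)/C) = asin(22/96) = 13.2480°
wrap1 = wrap2 = π + 2β = 206.4960°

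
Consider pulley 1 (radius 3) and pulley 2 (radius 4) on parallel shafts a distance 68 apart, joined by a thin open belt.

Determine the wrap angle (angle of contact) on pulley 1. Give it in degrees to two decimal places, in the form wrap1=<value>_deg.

open belt: β = asin((r2−r1)/C) = asin(1/68) = 0.8426°
wrap1 = π − 2β = 178.3148°
wrap2 = π + 2β = 181.6852°

wrap1=178.31_deg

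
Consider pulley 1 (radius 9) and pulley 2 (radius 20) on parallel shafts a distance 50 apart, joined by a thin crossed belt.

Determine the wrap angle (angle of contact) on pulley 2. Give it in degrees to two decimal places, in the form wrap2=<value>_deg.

crossed belt: β = asin((r1+r2)/C) = asin(29/50) = 35.4505°
wrap1 = wrap2 = π + 2β = 250.9011°

wrap2=250.90_deg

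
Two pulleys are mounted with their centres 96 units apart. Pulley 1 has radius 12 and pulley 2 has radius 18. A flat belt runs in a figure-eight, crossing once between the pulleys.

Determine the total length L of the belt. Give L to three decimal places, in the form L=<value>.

crossed belt: β = asin((r1+r2)/C) = asin(30/96) = 18.2100°
wrap1 = wrap2 = π + 2β = 216.4199°
tangent length = C·cosβ = 91.1921
L = (r1+r2)·wrap + 2·C·cosβ = 30·3.7772 + 2·91.1921 = 295.7014

L=295.701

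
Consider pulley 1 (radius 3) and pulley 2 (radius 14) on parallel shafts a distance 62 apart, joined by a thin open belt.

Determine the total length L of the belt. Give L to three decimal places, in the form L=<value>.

open belt: β = asin((r2−r1)/C) = asin(11/62) = 10.2195°
wrap1 = π − 2β = 159.5610°
wrap2 = π + 2β = 200.4390°
tangent length = C·cosβ = 61.0164
L = r1·wrap1 + r2·wrap2 + 2·C·cosβ = 3·2.7849 + 14·3.4983 + 2·61.0164 = 179.3639

L=179.364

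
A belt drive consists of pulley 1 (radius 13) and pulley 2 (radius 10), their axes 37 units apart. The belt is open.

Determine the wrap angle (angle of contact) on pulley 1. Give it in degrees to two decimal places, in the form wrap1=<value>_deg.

open belt: β = asin((r2−r1)/C) = asin(-3/37) = -4.6507°
wrap1 = π − 2β = 189.3014°
wrap2 = π + 2β = 170.6986°

wrap1=189.30_deg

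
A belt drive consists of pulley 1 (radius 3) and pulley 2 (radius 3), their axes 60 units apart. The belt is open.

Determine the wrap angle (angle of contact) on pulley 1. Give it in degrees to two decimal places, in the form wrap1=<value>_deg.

open belt: β = asin((r2−r1)/C) = asin(0/60) = 0.0000°
wrap1 = π − 2β = 180.0000°
wrap2 = π + 2β = 180.0000°

wrap1=180.00_deg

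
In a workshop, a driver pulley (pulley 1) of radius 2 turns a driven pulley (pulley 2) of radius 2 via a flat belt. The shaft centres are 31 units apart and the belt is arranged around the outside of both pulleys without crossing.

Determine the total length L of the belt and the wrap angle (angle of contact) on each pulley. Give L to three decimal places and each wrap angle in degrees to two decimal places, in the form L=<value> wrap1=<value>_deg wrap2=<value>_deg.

L=74.566 wrap1=180.00_deg wrap2=180.00_deg

open belt: β = asin((r2−r1)/C) = asin(0/31) = 0.0000°
wrap1 = π − 2β = 180.0000°
wrap2 = π + 2β = 180.0000°
tangent length = C·cosβ = 31.0000
L = r1·wrap1 + r2·wrap2 + 2·C·cosβ = 2·3.1416 + 2·3.1416 + 2·31.0000 = 74.5664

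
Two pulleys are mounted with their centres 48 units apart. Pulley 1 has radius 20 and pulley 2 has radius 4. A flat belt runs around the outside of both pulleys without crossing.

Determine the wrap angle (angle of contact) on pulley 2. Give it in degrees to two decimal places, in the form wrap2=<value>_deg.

wrap2=141.06_deg

open belt: β = asin((r2−r1)/C) = asin(-16/48) = -19.4712°
wrap1 = π − 2β = 218.9424°
wrap2 = π + 2β = 141.0576°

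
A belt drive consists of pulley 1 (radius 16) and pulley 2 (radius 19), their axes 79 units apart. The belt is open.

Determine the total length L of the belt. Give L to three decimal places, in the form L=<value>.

L=268.070

open belt: β = asin((r2−r1)/C) = asin(3/79) = 2.1763°
wrap1 = π − 2β = 175.6474°
wrap2 = π + 2β = 184.3526°
tangent length = C·cosβ = 78.9430
L = r1·wrap1 + r2·wrap2 + 2·C·cosβ = 16·3.0656 + 19·3.2176 + 2·78.9430 = 268.0697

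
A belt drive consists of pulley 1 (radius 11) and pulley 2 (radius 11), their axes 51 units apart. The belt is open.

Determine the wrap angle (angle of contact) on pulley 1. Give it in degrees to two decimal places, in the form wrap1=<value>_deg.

wrap1=180.00_deg

open belt: β = asin((r2−r1)/C) = asin(0/51) = 0.0000°
wrap1 = π − 2β = 180.0000°
wrap2 = π + 2β = 180.0000°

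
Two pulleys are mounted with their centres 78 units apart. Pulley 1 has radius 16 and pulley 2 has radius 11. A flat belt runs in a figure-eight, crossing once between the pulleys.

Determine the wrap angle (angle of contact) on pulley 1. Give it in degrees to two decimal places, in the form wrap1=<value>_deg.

wrap1=220.50_deg

crossed belt: β = asin((r1+r2)/C) = asin(27/78) = 20.2522°
wrap1 = wrap2 = π + 2β = 220.5045°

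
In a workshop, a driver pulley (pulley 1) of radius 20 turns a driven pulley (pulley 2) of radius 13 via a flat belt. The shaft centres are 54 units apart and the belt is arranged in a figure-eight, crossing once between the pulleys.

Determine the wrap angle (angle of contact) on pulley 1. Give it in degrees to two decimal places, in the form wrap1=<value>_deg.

wrap1=255.34_deg

crossed belt: β = asin((r1+r2)/C) = asin(33/54) = 37.6699°
wrap1 = wrap2 = π + 2β = 255.3398°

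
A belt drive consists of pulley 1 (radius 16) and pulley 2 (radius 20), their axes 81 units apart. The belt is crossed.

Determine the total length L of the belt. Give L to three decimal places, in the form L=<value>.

crossed belt: β = asin((r1+r2)/C) = asin(36/81) = 26.3878°
wrap1 = wrap2 = π + 2β = 232.7756°
tangent length = C·cosβ = 72.5603
L = (r1+r2)·wrap + 2·C·cosβ = 36·4.0627 + 2·72.5603 = 291.3779

L=291.378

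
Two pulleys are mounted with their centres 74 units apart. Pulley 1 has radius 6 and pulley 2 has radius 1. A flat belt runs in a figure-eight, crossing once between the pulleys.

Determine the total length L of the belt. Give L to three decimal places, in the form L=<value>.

L=170.654

crossed belt: β = asin((r1+r2)/C) = asin(7/74) = 5.4280°
wrap1 = wrap2 = π + 2β = 190.8560°
tangent length = C·cosβ = 73.6682
L = (r1+r2)·wrap + 2·C·cosβ = 7·3.3311 + 2·73.6682 = 170.6538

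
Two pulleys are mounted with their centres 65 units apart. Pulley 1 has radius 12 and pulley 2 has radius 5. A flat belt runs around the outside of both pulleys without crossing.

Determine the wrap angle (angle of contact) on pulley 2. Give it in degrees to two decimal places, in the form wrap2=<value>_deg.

open belt: β = asin((r2−r1)/C) = asin(-7/65) = -6.1823°
wrap1 = π − 2β = 192.3646°
wrap2 = π + 2β = 167.6354°

wrap2=167.64_deg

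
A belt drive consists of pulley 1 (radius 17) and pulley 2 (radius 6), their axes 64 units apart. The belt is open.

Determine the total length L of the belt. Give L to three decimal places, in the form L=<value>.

L=202.152

open belt: β = asin((r2−r1)/C) = asin(-11/64) = -9.8969°
wrap1 = π − 2β = 199.7937°
wrap2 = π + 2β = 160.2063°
tangent length = C·cosβ = 63.0476
L = r1·wrap1 + r2·wrap2 + 2·C·cosβ = 17·3.4871 + 6·2.7961 + 2·63.0476 = 202.1520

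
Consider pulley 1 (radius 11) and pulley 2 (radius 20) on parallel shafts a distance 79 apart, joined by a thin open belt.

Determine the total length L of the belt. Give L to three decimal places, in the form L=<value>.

L=256.416

open belt: β = asin((r2−r1)/C) = asin(9/79) = 6.5416°
wrap1 = π − 2β = 166.9169°
wrap2 = π + 2β = 193.0831°
tangent length = C·cosβ = 78.4857
L = r1·wrap1 + r2·wrap2 + 2·C·cosβ = 11·2.9132 + 20·3.3699 + 2·78.4857 = 256.4158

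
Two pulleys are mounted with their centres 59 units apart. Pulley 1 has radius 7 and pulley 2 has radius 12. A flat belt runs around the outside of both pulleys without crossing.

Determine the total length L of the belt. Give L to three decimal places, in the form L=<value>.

open belt: β = asin((r2−r1)/C) = asin(5/59) = 4.8614°
wrap1 = π − 2β = 170.2772°
wrap2 = π + 2β = 189.7228°
tangent length = C·cosβ = 58.7878
L = r1·wrap1 + r2·wrap2 + 2·C·cosβ = 7·2.9719 + 12·3.3113 + 2·58.7878 = 178.1142

L=178.114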